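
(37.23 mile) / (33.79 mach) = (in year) 1.651e-07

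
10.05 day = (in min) 1.447e+04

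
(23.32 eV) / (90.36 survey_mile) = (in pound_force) 5.776e-24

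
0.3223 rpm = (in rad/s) 0.03375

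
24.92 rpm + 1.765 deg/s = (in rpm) 25.21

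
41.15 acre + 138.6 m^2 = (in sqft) 1.794e+06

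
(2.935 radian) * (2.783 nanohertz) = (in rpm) 7.8e-08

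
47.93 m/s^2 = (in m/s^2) 47.93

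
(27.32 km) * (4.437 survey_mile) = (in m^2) 1.951e+08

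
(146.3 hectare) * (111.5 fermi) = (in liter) 0.0001631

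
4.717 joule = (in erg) 4.717e+07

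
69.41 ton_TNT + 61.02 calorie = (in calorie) 6.941e+10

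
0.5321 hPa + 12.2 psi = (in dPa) 8.417e+05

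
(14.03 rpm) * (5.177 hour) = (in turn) 4358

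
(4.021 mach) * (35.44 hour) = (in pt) 4.952e+11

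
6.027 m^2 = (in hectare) 0.0006027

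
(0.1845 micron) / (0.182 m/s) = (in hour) 2.816e-10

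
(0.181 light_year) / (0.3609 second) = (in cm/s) 4.745e+17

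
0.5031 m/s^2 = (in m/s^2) 0.5031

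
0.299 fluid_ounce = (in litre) 0.008842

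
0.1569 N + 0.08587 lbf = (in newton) 0.5389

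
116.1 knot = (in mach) 0.1754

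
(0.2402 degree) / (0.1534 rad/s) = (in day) 3.163e-07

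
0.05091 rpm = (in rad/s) 0.005331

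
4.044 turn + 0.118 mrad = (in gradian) 1618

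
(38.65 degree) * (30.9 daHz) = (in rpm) 1990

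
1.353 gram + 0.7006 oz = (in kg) 0.02121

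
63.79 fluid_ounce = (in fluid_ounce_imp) 66.4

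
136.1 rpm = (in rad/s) 14.25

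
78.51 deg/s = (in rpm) 13.09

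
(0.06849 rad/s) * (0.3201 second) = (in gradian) 1.396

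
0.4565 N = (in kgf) 0.04655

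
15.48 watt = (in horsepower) 0.02076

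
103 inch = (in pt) 7416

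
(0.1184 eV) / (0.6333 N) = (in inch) 1.179e-18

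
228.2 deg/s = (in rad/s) 3.983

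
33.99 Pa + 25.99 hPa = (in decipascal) 2.633e+04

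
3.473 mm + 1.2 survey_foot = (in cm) 36.92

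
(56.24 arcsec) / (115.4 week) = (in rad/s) 3.907e-12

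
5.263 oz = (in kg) 0.1492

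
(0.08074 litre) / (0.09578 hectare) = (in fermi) 8.43e+07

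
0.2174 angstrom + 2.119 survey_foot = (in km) 0.0006459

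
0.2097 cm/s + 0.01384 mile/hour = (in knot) 0.0161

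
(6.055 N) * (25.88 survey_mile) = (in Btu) 239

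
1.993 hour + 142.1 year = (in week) 7410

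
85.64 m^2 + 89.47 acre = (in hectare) 36.22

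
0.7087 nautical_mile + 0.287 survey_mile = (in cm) 1.774e+05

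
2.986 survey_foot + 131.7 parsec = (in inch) 1.6e+20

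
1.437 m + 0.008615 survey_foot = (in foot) 4.723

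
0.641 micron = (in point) 0.001817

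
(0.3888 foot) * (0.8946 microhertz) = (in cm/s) 1.06e-05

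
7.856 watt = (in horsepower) 0.01054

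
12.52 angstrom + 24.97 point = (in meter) 0.008809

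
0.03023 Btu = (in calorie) 7.623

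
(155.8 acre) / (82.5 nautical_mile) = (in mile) 0.002564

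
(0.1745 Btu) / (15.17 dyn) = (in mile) 754.1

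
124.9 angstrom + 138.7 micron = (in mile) 8.619e-08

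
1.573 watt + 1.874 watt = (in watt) 3.447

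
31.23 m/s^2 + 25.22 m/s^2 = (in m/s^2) 56.45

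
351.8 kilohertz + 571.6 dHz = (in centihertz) 3.519e+07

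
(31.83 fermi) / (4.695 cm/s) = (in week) 1.121e-18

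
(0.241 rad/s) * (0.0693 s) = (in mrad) 16.7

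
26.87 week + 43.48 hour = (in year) 0.5203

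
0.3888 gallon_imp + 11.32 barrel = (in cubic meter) 1.802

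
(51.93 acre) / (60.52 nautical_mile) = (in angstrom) 1.875e+10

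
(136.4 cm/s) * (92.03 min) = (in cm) 7.532e+05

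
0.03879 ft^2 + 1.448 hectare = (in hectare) 1.448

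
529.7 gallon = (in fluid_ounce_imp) 7.057e+04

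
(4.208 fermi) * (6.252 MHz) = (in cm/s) 2.631e-06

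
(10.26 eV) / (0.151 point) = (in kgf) 3.147e-15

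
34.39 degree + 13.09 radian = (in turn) 2.179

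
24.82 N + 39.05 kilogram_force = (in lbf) 91.67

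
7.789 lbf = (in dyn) 3.465e+06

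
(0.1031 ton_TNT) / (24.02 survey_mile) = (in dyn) 1.116e+09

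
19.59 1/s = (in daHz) 1.959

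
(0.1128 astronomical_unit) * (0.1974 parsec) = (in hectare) 1.028e+22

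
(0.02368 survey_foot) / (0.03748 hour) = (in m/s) 5.349e-05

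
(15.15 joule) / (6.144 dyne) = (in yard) 2.697e+05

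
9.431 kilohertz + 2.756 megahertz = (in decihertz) 2.765e+07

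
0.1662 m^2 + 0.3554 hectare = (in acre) 0.8783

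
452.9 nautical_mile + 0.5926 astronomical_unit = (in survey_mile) 5.509e+07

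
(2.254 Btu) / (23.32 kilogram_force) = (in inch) 409.4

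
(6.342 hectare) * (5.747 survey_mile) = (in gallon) 1.55e+11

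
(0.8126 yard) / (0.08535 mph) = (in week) 3.22e-05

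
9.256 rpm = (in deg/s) 55.54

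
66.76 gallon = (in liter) 252.7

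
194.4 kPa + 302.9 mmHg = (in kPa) 234.8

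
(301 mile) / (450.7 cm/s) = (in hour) 29.86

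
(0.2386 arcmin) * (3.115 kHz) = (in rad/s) 0.2162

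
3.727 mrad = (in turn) 0.0005932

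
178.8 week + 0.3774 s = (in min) 1.802e+06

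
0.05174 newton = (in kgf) 0.005276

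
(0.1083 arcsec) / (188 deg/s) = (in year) 5.074e-15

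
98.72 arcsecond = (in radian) 0.0004786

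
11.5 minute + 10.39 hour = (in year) 0.001208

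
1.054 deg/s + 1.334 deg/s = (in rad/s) 0.04168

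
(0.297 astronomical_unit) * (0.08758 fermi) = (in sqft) 4.188e-05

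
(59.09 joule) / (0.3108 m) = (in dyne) 1.901e+07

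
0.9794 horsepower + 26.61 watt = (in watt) 756.9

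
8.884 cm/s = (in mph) 0.1987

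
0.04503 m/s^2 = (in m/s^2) 0.04503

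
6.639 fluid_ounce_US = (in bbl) 0.001235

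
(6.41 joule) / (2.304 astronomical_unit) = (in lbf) 4.181e-12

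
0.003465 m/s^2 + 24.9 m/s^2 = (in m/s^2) 24.9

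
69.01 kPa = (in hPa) 690.1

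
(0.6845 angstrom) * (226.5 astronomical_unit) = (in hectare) 0.2319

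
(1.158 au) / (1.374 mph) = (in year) 8943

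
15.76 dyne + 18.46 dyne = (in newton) 0.0003422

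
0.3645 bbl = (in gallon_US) 15.31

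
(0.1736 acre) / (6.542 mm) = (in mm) 1.074e+08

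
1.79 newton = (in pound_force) 0.4024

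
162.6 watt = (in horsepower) 0.2181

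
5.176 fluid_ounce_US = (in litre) 0.1531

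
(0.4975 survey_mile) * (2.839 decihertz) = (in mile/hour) 508.5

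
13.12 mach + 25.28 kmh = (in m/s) 4474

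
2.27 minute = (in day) 0.001576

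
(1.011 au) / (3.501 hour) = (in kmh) 4.32e+07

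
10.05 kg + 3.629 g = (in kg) 10.05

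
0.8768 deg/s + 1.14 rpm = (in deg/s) 7.717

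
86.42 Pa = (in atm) 0.0008529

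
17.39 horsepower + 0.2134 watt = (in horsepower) 17.39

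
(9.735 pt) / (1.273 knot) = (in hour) 1.457e-06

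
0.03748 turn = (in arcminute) 809.6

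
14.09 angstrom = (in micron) 0.001409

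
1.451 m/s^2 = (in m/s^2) 1.451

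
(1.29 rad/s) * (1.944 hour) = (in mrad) 9.028e+06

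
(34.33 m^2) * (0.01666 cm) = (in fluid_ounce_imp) 201.3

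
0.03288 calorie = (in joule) 0.1376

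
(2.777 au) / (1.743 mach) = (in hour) 1.944e+05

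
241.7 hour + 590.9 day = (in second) 5.192e+07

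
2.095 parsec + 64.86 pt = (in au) 4.321e+05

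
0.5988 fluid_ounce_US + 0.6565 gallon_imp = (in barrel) 0.01888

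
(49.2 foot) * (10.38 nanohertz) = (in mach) 4.572e-10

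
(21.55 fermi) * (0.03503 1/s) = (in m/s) 7.549e-16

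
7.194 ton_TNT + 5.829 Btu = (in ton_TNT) 7.194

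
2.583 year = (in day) 942.8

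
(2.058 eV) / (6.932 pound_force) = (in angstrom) 1.069e-10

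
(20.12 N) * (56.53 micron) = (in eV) 7.099e+15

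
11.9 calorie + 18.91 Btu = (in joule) 2e+04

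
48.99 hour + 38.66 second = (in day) 2.042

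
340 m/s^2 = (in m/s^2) 340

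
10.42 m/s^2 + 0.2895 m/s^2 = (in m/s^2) 10.71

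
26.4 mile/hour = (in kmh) 42.49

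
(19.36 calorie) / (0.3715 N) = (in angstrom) 2.18e+12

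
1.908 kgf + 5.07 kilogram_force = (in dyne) 6.843e+06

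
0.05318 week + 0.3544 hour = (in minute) 557.3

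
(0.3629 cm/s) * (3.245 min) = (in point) 2003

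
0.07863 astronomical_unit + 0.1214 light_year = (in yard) 1.256e+15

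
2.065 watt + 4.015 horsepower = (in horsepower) 4.018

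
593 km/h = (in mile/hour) 368.5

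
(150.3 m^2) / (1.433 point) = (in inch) 1.171e+07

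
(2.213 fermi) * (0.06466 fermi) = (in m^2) 1.431e-31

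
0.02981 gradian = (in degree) 0.02683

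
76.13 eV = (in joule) 1.22e-17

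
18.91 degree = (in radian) 0.33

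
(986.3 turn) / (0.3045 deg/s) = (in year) 0.03698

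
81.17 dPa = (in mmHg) 0.06088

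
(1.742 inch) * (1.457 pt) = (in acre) 5.62e-09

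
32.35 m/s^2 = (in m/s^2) 32.35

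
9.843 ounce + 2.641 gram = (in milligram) 2.817e+05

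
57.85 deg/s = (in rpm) 9.642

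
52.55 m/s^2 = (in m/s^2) 52.55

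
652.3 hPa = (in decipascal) 6.523e+05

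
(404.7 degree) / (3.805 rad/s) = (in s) 1.856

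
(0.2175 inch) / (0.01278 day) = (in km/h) 1.801e-05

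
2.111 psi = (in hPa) 145.5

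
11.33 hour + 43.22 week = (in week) 43.29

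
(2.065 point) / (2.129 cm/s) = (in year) 1.085e-09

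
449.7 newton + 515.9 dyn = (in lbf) 101.1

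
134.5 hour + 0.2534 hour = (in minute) 8085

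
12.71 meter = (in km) 0.01271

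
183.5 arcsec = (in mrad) 0.8896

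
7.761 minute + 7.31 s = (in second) 473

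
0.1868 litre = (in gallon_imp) 0.04109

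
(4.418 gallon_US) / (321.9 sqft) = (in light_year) 5.911e-20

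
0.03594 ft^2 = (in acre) 8.251e-07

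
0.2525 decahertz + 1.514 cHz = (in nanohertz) 2.54e+09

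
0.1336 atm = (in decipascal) 1.354e+05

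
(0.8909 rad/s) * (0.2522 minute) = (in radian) 13.48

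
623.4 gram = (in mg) 6.234e+05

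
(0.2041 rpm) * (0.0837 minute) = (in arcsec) 2.214e+04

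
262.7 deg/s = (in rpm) 43.78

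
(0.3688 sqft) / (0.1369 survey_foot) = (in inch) 32.33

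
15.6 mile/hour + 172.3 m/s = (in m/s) 179.3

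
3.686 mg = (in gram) 0.003686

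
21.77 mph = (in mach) 0.02858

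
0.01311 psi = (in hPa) 0.9039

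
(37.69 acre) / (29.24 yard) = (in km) 5.705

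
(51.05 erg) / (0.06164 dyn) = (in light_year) 8.754e-16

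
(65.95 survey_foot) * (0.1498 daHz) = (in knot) 58.53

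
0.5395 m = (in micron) 5.395e+05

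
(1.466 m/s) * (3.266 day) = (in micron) 4.137e+11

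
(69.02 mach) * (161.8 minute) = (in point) 6.467e+11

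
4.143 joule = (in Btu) 0.003927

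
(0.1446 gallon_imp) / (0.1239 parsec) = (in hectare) 1.719e-23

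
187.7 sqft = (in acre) 0.004309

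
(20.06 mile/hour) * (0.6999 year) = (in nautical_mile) 1.069e+05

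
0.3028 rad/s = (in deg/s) 17.35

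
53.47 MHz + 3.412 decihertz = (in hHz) 5.347e+05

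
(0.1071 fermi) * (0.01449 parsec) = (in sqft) 0.5154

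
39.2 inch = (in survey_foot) 3.267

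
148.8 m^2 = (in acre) 0.03677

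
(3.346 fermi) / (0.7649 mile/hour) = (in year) 3.103e-22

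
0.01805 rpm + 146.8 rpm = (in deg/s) 880.9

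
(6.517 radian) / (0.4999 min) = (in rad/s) 0.2173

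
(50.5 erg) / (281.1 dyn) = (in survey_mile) 1.116e-06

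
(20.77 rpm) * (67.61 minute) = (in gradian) 5.617e+05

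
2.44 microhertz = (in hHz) 2.44e-08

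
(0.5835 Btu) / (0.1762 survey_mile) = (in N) 2.171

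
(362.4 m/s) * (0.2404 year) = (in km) 2.747e+06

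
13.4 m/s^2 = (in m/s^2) 13.4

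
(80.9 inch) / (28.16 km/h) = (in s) 0.2627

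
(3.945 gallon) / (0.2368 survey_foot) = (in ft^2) 2.227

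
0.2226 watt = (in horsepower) 0.0002985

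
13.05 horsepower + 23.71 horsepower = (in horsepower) 36.76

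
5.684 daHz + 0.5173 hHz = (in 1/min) 6514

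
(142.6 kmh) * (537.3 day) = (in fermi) 1.839e+24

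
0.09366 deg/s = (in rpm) 0.01561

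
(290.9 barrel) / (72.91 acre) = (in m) 0.0001567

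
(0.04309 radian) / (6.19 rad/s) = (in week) 1.151e-08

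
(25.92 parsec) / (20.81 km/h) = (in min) 2.306e+15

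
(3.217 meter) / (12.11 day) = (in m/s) 3.075e-06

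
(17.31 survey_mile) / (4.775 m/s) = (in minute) 97.23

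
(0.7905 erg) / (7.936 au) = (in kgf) 6.79e-21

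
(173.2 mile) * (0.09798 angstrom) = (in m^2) 2.731e-06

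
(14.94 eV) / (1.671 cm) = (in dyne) 1.432e-11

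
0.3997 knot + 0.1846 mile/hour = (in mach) 0.0008462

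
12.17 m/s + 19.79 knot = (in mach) 0.06564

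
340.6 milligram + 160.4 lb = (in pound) 160.4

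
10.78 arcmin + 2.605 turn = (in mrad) 1.637e+04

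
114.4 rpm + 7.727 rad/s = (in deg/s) 1129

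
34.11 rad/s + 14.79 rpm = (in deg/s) 2043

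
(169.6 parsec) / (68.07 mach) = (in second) 2.258e+14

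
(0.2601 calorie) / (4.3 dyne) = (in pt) 7.174e+07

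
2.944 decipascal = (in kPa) 0.0002944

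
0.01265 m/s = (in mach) 3.715e-05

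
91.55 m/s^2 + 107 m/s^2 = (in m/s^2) 198.6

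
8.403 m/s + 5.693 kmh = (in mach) 0.02932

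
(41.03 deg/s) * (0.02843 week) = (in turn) 1960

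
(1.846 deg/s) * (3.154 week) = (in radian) 6.146e+04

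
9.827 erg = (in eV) 6.134e+12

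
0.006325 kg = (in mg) 6325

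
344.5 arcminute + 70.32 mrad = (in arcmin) 586.2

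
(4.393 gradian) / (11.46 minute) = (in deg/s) 0.00575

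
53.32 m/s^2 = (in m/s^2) 53.32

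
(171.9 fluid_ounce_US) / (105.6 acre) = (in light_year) 1.257e-24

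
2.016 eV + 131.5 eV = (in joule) 2.139e-17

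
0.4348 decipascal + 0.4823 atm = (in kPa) 48.87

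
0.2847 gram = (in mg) 284.7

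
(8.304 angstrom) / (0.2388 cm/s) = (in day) 4.025e-12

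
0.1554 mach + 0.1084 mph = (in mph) 118.5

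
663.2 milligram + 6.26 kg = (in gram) 6261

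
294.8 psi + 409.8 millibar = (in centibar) 2074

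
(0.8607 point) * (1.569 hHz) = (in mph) 0.1066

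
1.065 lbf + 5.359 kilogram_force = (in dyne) 5.729e+06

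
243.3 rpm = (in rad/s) 25.48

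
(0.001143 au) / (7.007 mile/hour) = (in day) 631.8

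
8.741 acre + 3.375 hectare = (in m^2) 6.912e+04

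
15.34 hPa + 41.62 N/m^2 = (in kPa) 1.576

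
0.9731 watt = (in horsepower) 0.001305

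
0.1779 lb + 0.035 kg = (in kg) 0.1157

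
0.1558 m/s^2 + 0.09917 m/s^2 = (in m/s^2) 0.255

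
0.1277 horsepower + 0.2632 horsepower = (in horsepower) 0.3909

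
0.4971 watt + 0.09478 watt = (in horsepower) 0.0007937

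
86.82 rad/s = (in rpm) 829.1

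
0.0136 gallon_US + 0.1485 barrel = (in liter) 23.66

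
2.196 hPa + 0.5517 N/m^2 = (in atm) 0.002173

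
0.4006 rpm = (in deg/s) 2.404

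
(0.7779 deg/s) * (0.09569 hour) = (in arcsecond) 9.647e+05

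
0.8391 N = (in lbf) 0.1886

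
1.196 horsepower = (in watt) 891.9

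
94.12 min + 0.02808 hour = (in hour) 1.597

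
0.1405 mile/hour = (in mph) 0.1405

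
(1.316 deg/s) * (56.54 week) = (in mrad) 7.854e+08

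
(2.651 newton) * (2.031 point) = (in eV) 1.186e+16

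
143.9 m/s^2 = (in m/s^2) 143.9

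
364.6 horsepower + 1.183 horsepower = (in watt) 2.728e+05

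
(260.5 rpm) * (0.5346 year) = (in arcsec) 9.486e+13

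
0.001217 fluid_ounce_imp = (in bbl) 2.175e-07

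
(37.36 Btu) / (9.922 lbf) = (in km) 0.8931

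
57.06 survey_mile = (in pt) 2.603e+08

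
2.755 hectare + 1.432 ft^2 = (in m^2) 2.755e+04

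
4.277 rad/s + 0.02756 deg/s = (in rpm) 40.85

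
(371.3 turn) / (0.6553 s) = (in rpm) 3.4e+04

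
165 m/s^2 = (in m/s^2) 165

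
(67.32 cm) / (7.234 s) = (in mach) 0.0002733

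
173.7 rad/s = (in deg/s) 9952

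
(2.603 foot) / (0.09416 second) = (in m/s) 8.426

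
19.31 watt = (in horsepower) 0.0259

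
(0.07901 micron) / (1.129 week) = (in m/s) 1.157e-13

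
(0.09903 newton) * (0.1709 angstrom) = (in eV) 1.056e+07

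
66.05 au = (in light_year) 0.001044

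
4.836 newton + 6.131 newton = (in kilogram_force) 1.118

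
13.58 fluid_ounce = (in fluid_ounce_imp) 14.13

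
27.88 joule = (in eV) 1.74e+20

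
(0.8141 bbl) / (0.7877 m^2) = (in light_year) 1.737e-17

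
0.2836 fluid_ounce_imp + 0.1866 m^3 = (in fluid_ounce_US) 6310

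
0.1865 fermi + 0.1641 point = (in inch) 0.002279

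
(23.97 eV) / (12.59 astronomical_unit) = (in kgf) 2.079e-31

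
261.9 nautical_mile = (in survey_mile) 301.4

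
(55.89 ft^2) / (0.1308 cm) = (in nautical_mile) 2.143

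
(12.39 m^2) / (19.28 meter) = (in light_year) 6.793e-17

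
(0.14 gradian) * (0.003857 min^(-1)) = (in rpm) 1.35e-06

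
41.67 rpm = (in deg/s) 250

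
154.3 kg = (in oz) 5443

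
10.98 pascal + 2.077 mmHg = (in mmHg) 2.159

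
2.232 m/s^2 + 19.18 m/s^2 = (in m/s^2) 21.41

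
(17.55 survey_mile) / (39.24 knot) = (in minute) 23.32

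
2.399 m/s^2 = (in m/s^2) 2.399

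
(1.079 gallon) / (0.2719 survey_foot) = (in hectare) 4.928e-06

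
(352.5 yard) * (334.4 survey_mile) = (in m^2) 1.735e+08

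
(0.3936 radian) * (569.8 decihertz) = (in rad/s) 22.43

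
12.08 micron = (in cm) 0.001208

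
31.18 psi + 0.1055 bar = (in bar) 2.255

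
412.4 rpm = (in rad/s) 43.19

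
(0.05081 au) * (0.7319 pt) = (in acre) 485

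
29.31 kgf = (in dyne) 2.874e+07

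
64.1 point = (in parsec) 7.328e-19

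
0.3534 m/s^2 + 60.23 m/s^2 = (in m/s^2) 60.58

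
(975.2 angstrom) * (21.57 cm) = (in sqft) 2.264e-07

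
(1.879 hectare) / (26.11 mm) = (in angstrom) 7.196e+15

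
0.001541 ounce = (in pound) 9.631e-05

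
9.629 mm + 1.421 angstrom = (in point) 27.29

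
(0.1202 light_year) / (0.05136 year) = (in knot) 1.365e+09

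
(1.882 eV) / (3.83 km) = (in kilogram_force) 8.028e-24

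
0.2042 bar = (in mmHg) 153.2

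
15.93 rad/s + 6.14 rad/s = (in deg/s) 1265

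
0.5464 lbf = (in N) 2.431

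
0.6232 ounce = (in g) 17.67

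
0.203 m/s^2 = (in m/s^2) 0.203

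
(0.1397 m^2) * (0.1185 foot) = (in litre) 5.046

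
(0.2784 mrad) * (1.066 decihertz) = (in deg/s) 0.0017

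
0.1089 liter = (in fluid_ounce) 3.682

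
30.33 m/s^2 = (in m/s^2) 30.33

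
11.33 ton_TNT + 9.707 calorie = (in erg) 4.74e+17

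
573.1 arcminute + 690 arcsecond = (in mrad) 170.1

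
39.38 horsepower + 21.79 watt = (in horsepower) 39.41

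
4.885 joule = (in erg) 4.885e+07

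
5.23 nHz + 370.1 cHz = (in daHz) 0.3701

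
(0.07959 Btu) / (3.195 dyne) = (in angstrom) 2.628e+16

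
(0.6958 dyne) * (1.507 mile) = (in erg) 1.688e+05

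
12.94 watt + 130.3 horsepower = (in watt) 9.718e+04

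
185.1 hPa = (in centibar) 18.51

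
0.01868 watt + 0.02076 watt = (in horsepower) 5.289e-05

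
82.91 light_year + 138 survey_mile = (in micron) 7.844e+23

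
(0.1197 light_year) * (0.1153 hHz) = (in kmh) 4.701e+16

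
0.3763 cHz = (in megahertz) 3.763e-09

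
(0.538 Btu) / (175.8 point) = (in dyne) 9.152e+08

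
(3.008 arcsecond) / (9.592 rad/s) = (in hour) 4.223e-10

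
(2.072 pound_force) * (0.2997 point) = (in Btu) 9.236e-07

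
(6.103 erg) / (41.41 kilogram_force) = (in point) 4.26e-06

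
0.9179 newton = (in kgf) 0.0936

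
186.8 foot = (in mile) 0.03538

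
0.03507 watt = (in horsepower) 4.703e-05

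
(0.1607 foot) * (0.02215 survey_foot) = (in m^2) 0.0003307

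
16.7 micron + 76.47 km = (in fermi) 7.647e+19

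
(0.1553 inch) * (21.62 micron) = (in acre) 2.107e-11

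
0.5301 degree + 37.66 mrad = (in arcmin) 161.3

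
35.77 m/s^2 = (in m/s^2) 35.77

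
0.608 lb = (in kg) 0.2758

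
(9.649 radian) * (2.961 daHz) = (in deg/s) 1.637e+04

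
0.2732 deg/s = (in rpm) 0.04553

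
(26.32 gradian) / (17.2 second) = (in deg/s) 1.377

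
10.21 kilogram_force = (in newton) 100.1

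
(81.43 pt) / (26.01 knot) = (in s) 0.002147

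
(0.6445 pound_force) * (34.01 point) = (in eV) 2.147e+17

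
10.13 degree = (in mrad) 176.8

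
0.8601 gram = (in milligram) 860.1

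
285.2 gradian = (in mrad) 4480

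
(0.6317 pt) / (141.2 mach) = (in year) 1.47e-16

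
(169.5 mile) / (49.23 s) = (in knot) 1.077e+04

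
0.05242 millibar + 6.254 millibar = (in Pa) 630.6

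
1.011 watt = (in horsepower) 0.001356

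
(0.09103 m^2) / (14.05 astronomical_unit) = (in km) 4.331e-17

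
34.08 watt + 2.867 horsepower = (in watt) 2172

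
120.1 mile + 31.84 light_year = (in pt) 8.539e+20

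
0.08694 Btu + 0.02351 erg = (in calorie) 21.92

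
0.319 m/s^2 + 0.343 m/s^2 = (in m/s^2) 0.662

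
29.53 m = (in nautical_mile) 0.01594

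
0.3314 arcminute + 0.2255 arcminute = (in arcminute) 0.5569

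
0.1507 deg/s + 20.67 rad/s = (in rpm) 197.4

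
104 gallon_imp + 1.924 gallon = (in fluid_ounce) 1.623e+04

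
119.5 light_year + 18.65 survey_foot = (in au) 7.557e+06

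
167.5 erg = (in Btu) 1.588e-08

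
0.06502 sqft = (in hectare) 6.041e-07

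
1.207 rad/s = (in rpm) 11.53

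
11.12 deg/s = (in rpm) 1.853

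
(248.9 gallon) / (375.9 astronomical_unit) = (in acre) 4.14e-18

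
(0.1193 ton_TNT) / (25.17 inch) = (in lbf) 1.755e+08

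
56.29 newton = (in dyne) 5.629e+06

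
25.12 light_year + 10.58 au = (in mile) 1.477e+14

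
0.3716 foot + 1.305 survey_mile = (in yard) 2297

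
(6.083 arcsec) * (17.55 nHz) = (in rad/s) 5.176e-13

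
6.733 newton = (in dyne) 6.733e+05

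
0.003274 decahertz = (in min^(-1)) 1.964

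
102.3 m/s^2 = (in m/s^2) 102.3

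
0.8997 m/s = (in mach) 0.002642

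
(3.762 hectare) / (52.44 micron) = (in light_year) 7.583e-08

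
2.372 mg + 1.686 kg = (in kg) 1.686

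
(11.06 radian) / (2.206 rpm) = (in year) 1.518e-06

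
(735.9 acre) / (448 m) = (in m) 6648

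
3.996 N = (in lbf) 0.8983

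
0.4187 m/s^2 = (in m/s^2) 0.4187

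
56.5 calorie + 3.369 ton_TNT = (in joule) 1.41e+10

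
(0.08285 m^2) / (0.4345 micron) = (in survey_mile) 118.5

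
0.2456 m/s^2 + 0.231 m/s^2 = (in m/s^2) 0.4766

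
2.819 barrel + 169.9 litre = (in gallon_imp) 136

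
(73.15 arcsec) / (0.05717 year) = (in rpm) 1.878e-09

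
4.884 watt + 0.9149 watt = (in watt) 5.799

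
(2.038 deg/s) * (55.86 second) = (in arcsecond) 4.098e+05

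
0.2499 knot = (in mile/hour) 0.2876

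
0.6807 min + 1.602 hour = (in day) 0.06722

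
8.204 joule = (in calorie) 1.961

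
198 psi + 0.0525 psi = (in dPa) 1.366e+07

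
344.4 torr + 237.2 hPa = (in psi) 10.1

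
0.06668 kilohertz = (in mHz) 6.668e+04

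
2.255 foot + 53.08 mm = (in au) 4.949e-12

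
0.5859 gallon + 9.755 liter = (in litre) 11.97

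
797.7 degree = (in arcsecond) 2.872e+06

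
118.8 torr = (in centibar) 15.84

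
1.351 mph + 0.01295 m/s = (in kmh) 2.221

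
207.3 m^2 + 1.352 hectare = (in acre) 3.392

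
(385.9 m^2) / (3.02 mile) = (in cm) 7.94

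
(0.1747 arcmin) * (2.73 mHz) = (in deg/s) 7.949e-06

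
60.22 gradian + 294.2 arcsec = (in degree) 54.28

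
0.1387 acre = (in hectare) 0.05613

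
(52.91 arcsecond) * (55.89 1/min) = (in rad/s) 0.0002389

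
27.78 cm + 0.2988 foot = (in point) 1046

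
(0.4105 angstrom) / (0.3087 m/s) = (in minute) 2.216e-12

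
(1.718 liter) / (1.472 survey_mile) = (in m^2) 7.252e-07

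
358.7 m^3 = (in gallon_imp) 7.89e+04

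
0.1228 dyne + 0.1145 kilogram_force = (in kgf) 0.1145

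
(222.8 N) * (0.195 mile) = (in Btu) 66.27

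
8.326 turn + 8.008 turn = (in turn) 16.33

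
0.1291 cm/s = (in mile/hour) 0.002888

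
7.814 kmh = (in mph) 4.855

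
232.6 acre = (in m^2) 9.413e+05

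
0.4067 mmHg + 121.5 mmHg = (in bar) 0.1625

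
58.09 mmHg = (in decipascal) 7.745e+04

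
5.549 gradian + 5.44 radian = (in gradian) 351.9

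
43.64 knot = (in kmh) 80.82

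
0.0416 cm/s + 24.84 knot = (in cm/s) 1278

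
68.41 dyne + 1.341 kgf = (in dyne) 1.315e+06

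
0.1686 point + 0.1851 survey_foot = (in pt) 160.1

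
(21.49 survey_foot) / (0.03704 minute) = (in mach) 0.008656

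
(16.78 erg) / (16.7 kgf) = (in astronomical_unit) 6.849e-20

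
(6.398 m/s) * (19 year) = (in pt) 1.087e+13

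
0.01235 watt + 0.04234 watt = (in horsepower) 7.334e-05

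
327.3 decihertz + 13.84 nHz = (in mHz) 3.273e+04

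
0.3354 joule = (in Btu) 0.0003179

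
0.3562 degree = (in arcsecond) 1282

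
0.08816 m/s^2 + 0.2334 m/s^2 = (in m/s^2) 0.3216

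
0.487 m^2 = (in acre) 0.0001203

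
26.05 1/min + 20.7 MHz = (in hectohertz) 2.07e+05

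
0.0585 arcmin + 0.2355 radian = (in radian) 0.2355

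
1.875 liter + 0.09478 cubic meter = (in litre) 96.66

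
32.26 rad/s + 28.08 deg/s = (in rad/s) 32.75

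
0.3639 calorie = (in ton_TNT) 3.639e-10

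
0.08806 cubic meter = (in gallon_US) 23.26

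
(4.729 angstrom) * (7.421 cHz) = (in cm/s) 3.509e-09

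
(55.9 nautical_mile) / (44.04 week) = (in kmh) 0.01399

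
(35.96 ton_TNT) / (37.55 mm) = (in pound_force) 9.008e+11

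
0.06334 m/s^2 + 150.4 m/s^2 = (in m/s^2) 150.5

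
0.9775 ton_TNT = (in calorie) 9.775e+08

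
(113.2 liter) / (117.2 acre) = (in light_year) 2.523e-23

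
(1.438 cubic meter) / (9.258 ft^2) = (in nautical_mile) 0.0009028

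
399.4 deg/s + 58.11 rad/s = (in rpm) 621.5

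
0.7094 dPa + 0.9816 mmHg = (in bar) 0.001309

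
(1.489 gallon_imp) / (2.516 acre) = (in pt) 0.001885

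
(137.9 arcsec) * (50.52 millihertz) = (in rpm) 0.0003225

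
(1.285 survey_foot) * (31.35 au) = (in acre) 4.539e+08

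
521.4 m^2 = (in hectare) 0.05214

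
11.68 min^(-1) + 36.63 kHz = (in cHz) 3.663e+06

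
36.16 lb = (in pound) 36.16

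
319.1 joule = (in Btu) 0.3024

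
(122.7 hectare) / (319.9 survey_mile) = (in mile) 0.001481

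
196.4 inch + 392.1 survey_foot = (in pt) 3.529e+05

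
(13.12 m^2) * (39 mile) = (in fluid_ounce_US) 2.784e+10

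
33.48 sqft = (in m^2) 3.11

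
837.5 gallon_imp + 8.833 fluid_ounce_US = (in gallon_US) 1006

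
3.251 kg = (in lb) 7.167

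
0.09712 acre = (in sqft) 4231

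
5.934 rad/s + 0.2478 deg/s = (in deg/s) 340.2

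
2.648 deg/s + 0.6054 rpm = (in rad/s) 0.1096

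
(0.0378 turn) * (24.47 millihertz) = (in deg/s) 0.333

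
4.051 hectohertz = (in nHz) 4.051e+11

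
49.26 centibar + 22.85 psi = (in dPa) 2.068e+06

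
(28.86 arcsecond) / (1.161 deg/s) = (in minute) 0.0001151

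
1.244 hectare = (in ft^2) 1.339e+05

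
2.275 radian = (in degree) 130.3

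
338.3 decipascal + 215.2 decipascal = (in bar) 0.0005535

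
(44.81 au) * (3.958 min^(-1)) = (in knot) 8.596e+11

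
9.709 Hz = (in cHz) 970.9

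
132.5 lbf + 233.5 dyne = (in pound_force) 132.5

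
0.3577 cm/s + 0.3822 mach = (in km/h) 468.5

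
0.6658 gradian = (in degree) 0.5992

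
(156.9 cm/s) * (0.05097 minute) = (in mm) 4798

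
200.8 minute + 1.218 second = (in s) 1.205e+04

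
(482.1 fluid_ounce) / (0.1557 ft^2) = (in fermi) 9.856e+14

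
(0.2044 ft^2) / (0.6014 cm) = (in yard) 3.453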